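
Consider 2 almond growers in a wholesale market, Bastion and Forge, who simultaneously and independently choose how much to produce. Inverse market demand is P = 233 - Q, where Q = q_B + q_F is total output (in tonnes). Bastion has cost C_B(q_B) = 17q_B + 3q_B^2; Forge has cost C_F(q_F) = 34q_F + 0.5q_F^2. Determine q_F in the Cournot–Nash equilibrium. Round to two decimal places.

Bastion's profit: π_B = (233 - Q)q_B - (17q_B + 3q_B²). Setting ∂π_B/∂q_B = 0: 216 - 8q_B - (q_F) = 0.
Forge's first-order condition: 199 - 3q_F - (q_B) = 0.
Best responses: q_B = (216 - q_F)/8, q_F = (199 - q_B)/3.
Substituting one into the other gives q_B = 449/23 and q_F = 1376/23.

59.83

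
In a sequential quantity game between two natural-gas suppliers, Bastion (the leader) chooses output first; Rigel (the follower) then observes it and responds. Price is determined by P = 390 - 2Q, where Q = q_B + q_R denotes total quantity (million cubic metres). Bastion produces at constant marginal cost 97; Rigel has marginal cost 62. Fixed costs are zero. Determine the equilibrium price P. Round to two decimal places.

161.50

Solve by backward induction. Given q_B, the follower Rigel maximises π_R = (390 - 2q_B - 2q_R)q_R - 62q_R.
∂π_R/∂q_R = 328 - 2q_B - 4q_R = 0 gives the reaction function q_R = (328 - 2q_B)/4.
The leader anticipates this reaction. Substituting into P = 390 - 2Q gives P = 226 - q_B, so π_B = (226 - q_B)q_B - 97q_B.
Maximising: ∂π_B/∂q_B = 129 - 2q_B = 0, giving q_B = 129/2.
Then q_R = (328 - 2·(129/2))/4 = 199/4.
Total output Q = 457/4, so price P = 390 - 2·(457/4) = 323/2.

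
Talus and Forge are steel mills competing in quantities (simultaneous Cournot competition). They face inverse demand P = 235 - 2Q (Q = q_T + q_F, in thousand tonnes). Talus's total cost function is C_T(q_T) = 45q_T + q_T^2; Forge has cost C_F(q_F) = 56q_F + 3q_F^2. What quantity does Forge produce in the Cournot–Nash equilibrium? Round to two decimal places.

Talus's profit: π_T = (235 - 2Q)q_T - (45q_T + q_T²). Setting ∂π_T/∂q_T = 0: 190 - 6q_T - 2(q_F) = 0.
Forge's first-order condition: 179 - 10q_F - 2(q_T) = 0.
So q_T = (190 - 2q_F)/6 and q_F = (179 - 2q_T)/10.
Substituting one into the other gives q_T = 771/28 and q_F = 347/28.

12.39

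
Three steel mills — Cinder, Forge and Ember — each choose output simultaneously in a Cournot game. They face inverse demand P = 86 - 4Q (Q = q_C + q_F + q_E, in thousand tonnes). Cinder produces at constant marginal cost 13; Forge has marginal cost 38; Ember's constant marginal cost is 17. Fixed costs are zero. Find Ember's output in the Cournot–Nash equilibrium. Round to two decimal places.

5.38

Cinder's profit: π_C = (86 - 4Q)q_C - (13q_C). Setting ∂π_C/∂q_C = 0: 73 - 8q_C - 4(q_F + q_E) = 0.
Forge's first-order condition: 48 - 8q_F - 4(q_C + q_E) = 0.
Ember's first-order condition: 69 - 8q_E - 4(q_C + q_F) = 0.
Adding the 3 conditions: 190 − 8Q − 8Q = 0, i.e. Q = 95/8.
Back-substituting: q_C = (73 − 95/2)/4 = 51/8, q_F = (48 − 95/2)/4 = 1/8, q_E = (69 − 95/2)/4 = 43/8.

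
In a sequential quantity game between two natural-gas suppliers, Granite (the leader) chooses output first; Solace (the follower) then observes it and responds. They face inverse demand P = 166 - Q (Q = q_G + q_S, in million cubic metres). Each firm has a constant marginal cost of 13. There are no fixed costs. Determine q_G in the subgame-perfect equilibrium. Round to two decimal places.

76.50

Solve by backward induction. Given q_G, the follower Solace maximises π_S = (166 - q_G - q_S)q_S - 13q_S.
Follower FOC: 153 - q_G - 2q_S = 0, so q_S(q_G) = (153 - q_G)/2.
Granite substitutes q_S(q_G) into its own profit: π_G = q_G(166 - q_G - (153 - q_G)/2) - 13q_G = (179/2 - (1/2)q_G)q_G - 13q_G.
The leader's first-order condition 153/2 - q_G = 0 yields q_G = 153/2.
Then q_S = (153 - 153/2)/2 = 153/4.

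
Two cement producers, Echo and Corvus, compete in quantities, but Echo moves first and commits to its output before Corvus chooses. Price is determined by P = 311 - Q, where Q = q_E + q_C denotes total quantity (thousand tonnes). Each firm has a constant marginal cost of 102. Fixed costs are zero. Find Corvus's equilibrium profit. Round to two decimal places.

2730.06

The follower Corvus best-responds to any q_E: π_C = (311 - Q)q_C - 102q_C.
∂π_C/∂q_C = 209 - q_E - 2q_C = 0 gives the reaction function q_C = (209 - q_E)/2.
Echo substitutes q_C(q_E) into its own profit: π_E = q_E(311 - q_E - (209 - q_E)/2) - 102q_E = (413/2 - (1/2)q_E)q_E - 102q_E.
Maximising: ∂π_E/∂q_E = 209/2 - q_E = 0, giving q_E = 209/2.
Then q_C = (209 - 209/2)/2 = 209/4.
Price P = 311 - 627/4 = 617/4.
Corvus's profit: (617/4 - 102)·(209/4) = 2730.0625.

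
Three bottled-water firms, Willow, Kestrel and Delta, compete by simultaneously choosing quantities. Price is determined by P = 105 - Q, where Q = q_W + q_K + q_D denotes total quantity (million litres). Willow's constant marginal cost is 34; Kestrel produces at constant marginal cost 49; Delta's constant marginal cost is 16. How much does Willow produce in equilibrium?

Willow's profit: π_W = (105 - Q)q_W - (34q_W). Setting ∂π_W/∂q_W = 0: 71 - 2q_W - (q_K + q_D) = 0.
Kestrel's first-order condition: 56 - 2q_K - (q_W + q_D) = 0.
Delta's first-order condition: 89 - 2q_D - (q_W + q_K) = 0.
Summing all 3 equations gives 216 − 4Q = 0, hence Q = 54.
Back-substituting: q_W = (71 − 54) = 17, q_K = (56 − 54) = 2, q_D = (89 − 54) = 35.

17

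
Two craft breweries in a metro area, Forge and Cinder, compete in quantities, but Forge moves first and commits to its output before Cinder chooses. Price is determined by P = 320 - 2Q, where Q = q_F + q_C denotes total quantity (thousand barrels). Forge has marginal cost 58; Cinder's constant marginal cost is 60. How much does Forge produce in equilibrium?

The follower Cinder best-responds to any q_F: π_C = (320 - 2Q)q_C - 60q_C.
∂π_C/∂q_C = 260 - 2q_F - 4q_C = 0 gives the reaction function q_C = (260 - 2q_F)/4.
The leader anticipates this reaction. Substituting into P = 320 - 2Q gives P = 190 - q_F, so π_F = (190 - q_F)q_F - 58q_F.
The leader's first-order condition 132 - 2q_F = 0 yields q_F = 66.
Then q_C = (260 - 2·66)/4 = 32.

66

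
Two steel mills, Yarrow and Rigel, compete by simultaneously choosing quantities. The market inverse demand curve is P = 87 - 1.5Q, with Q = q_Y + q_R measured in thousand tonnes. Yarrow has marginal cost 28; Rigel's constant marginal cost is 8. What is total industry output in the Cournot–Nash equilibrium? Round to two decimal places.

30.67

Yarrow's profit: π_Y = (87 - 1.5Q)q_Y - (28q_Y). Setting ∂π_Y/∂q_Y = 0: 59 - 3q_Y - (3/2)(q_R) = 0.
Rigel's profit: π_R = (87 - 1.5Q)q_R - (8q_R). Setting ∂π_R/∂q_R = 0: 79 - 3q_R - (3/2)(q_Y) = 0.
Rearranging gives the reaction functions q_Y = (59 - (3/2)q_R)/3 and q_R = (79 - (3/2)q_Y)/3.
Solving the pair: q_Y = 26/3, q_R = 22.
Total output Q = 26/3 + 22 = 92/3.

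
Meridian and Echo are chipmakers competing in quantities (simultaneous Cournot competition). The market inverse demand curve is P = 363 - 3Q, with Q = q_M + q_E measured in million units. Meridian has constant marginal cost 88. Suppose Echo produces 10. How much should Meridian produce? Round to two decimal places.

40.83

With the rival's output fixed at 10, Meridian's profit is π_M = (363 - 3·10 - 3q_M)q_M - (88q_M) = (333 - 3q_M)q_M - (88q_M).
∂π_M/∂q_M = 245 - 6q_M = 0, so q_M = 245/6.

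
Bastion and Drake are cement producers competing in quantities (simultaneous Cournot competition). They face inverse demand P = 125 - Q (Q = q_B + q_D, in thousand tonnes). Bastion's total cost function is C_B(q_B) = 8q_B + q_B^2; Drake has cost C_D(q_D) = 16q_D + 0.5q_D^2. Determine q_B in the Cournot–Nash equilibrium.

22

Bastion's profit: π_B = (125 - Q)q_B - (8q_B + q_B²). Setting ∂π_B/∂q_B = 0: 117 - 4q_B - (q_D) = 0.
Drake's profit: π_D = (125 - Q)q_D - (16q_D + (1/2)q_D²). Setting ∂π_D/∂q_D = 0: 109 - 3q_D - (q_B) = 0.
So q_B = (117 - q_D)/4 and q_D = (109 - q_B)/3.
Substituting one into the other gives q_B = 22 and q_D = 29.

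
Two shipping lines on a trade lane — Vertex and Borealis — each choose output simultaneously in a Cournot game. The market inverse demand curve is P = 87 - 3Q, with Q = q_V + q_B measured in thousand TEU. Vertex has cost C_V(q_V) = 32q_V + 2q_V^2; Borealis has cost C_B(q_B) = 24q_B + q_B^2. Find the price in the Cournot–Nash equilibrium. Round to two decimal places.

56.75

Vertex's profit: π_V = (87 - 3Q)q_V - (32q_V + 2q_V²). Setting ∂π_V/∂q_V = 0: 55 - 10q_V - 3(q_B) = 0.
Borealis's first-order condition: 63 - 8q_B - 3(q_V) = 0.
Rearranging gives the reaction functions q_V = (55 - 3q_B)/10 and q_B = (63 - 3q_V)/8.
Substituting one into the other gives q_V = 251/71 and q_B = 465/71.
Total output Q = 716/71, so price P = 87 - 3·(716/71) = 56.7465.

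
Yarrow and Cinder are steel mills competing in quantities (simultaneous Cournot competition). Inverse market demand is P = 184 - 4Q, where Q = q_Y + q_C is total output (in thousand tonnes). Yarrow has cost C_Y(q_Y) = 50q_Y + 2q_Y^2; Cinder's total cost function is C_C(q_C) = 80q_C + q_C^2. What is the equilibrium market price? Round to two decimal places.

121.08

Yarrow's profit: π_Y = (184 - 4Q)q_Y - (50q_Y + 2q_Y²). Setting ∂π_Y/∂q_Y = 0: 134 - 12q_Y - 4(q_C) = 0.
Cinder's profit: π_C = (184 - 4Q)q_C - (80q_C + q_C²). Setting ∂π_C/∂q_C = 0: 104 - 10q_C - 4(q_Y) = 0.
Rearranging gives the reaction functions q_Y = (134 - 4q_C)/12 and q_C = (104 - 4q_Y)/10.
Solving the pair: q_Y = 231/26, q_C = 89/13.
Total output Q = 409/26, so price P = 184 - 4·(409/26) = 1574/13.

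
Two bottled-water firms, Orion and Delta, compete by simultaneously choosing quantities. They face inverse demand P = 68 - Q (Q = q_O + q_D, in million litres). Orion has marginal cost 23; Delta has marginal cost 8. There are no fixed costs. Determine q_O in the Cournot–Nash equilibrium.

Orion's profit: π_O = (68 - Q)q_O - (23q_O). Setting ∂π_O/∂q_O = 0: 45 - 2q_O - (q_D) = 0.
Delta's first-order condition: 60 - 2q_D - (q_O) = 0.
Rearranging gives the reaction functions q_O = (45 - q_D)/2 and q_D = (60 - q_O)/2.
Solving the pair: q_O = 10, q_D = 25.

10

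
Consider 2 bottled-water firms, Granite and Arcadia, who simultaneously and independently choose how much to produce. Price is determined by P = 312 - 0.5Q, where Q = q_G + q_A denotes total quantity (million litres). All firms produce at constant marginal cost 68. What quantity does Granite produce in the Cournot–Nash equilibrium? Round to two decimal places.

162.67

Each firm earns π_i = (312 - 0.5Q)q_i - 68q_i.
Setting ∂π_i/∂q_i = 0 with rivals' quantities fixed: 244 - q_i - (1/2)q_j = 0.
With identical firms every q_j equals q_i, so q_j = q_i and 244 = (3/2)q_i, giving q_i = 488/3.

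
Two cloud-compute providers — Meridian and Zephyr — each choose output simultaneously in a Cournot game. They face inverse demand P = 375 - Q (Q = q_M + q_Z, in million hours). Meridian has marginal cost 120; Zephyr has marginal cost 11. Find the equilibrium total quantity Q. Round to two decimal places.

206.33

Meridian's profit: π_M = (375 - Q)q_M - (120q_M). Setting ∂π_M/∂q_M = 0: 255 - 2q_M - (q_Z) = 0.
Zephyr's first-order condition: 364 - 2q_Z - (q_M) = 0.
Best responses: q_M = (255 - q_Z)/2, q_Z = (364 - q_M)/2.
Substituting one into the other gives q_M = 146/3 and q_Z = 473/3.
Total output Q = 146/3 + 473/3 = 619/3.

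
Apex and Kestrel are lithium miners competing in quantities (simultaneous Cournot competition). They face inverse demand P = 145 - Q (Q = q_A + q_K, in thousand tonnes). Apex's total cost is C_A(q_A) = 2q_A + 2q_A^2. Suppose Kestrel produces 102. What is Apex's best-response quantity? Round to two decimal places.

6.83

With the rival's output fixed at 102, Apex's profit is π_A = (145 - 102 - q_A)q_A - (2q_A + 2q_A²) = (43 - q_A)q_A - (2q_A + 2q_A²).
∂π_A/∂q_A = 41 - 6q_A = 0, so q_A = 41/6.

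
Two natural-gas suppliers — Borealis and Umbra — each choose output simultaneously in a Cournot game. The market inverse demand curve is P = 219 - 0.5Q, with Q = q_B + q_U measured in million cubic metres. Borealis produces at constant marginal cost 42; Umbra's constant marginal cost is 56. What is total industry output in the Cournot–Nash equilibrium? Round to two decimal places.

226.67

Borealis's profit: π_B = (219 - 0.5Q)q_B - (42q_B). Setting ∂π_B/∂q_B = 0: 177 - q_B - (1/2)(q_U) = 0.
Umbra's first-order condition: 163 - q_U - (1/2)(q_B) = 0.
Best responses: q_B = (177 - (1/2)q_U), q_U = (163 - (1/2)q_B).
Solving the pair: q_B = 382/3, q_U = 298/3.
Total output Q = 382/3 + 298/3 = 680/3.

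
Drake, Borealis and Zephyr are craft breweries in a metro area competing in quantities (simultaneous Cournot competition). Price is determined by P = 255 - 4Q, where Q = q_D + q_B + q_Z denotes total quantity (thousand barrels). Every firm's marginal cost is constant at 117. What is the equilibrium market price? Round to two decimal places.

151.50

A representative firm's profit is π_i = q_i(255 - 4Q) - 117q_i.
First-order condition (treating rivals' output as given): 138 - 8q_i - 4·Σ_{j≠i} q_j = 0.
With identical firms every q_j equals q_i, so Σ_{j≠i} q_j = 2q_i and 138 = 16q_i, giving q_i = 69/8.
Total output Q = 207/8, so price P = 255 - 4·(207/8) = 303/2.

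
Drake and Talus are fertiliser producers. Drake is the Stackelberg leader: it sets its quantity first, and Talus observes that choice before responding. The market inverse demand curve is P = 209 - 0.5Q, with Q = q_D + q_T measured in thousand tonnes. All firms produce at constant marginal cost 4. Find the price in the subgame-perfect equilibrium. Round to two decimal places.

Solve by backward induction. Given q_D, the follower Talus maximises π_T = (209 - (1/2)q_D - (1/2)q_T)q_T - 4q_T.
Setting the follower's marginal profit to zero, 205 - (1/2)q_D - q_T = 0, i.e. q_T = (205 - (1/2)q_D).
The leader anticipates this reaction. Substituting into P = 209 - 0.5Q gives P = 213/2 - (1/4)q_D, so π_D = (213/2 - (1/4)q_D)q_D - 4q_D.
The leader's first-order condition 205/2 - (1/2)q_D = 0 yields q_D = 205.
Then q_T = (205 - (1/2)·205) = 205/2.
Total output Q = 615/2, so price P = 209 - (1/2)·(615/2) = 221/4.

55.25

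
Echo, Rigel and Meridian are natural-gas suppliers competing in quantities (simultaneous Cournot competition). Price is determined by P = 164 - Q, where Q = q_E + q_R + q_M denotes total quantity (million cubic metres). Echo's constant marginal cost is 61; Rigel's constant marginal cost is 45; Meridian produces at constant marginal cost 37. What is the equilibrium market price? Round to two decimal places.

Echo's profit: π_E = (164 - Q)q_E - (61q_E). Setting ∂π_E/∂q_E = 0: 103 - 2q_E - (q_R + q_M) = 0.
Rigel's first-order condition: 119 - 2q_R - (q_E + q_M) = 0.
Meridian's profit: π_M = (164 - Q)q_M - (37q_M). Setting ∂π_M/∂q_M = 0: 127 - 2q_M - (q_E + q_R) = 0.
Summing all 3 equations gives 349 − 4Q = 0, hence Q = 349/4.
Back-substituting: q_E = (103 − 349/4) = 63/4, q_R = (119 − 349/4) = 127/4, q_M = (127 − 349/4) = 159/4.
Total output Q = 349/4, so price P = 164 - 349/4 = 307/4.

76.75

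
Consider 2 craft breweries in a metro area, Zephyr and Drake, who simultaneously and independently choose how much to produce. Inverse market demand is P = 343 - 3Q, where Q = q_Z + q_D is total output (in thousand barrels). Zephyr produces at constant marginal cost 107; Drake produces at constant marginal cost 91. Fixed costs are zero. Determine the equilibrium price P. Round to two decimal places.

Zephyr's profit: π_Z = (343 - 3Q)q_Z - (107q_Z). Setting ∂π_Z/∂q_Z = 0: 236 - 6q_Z - 3(q_D) = 0.
Drake's first-order condition: 252 - 6q_D - 3(q_Z) = 0.
Best responses: q_Z = (236 - 3q_D)/6, q_D = (252 - 3q_Z)/6.
Solving the pair: q_Z = 220/9, q_D = 268/9.
Total output Q = 488/9, so price P = 343 - 3·(488/9) = 541/3.

180.33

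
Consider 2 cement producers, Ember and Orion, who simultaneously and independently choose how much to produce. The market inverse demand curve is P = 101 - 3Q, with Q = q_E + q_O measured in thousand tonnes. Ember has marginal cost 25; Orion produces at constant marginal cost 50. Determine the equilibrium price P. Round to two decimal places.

Ember's profit: π_E = (101 - 3Q)q_E - (25q_E). Setting ∂π_E/∂q_E = 0: 76 - 6q_E - 3(q_O) = 0.
Orion's profit: π_O = (101 - 3Q)q_O - (50q_O). Setting ∂π_O/∂q_O = 0: 51 - 6q_O - 3(q_E) = 0.
So q_E = (76 - 3q_O)/6 and q_O = (51 - 3q_E)/6.
Solving the pair: q_E = 101/9, q_O = 26/9.
Total output Q = 127/9, so price P = 101 - 3·(127/9) = 176/3.

58.67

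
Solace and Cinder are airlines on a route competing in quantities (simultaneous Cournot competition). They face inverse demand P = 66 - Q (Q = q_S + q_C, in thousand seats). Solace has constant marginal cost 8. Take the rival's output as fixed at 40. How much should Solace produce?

With the rival's output fixed at 40, Solace's profit is π_S = (66 - 40 - q_S)q_S - (8q_S) = (26 - q_S)q_S - (8q_S).
∂π_S/∂q_S = 18 - 2q_S = 0, so q_S = 9.

9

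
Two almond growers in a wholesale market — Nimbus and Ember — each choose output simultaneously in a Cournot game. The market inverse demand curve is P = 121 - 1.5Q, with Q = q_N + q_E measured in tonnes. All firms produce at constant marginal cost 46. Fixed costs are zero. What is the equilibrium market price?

71

A representative firm's profit is π_i = q_i(121 - 1.5Q) - 46q_i.
First-order condition (treating rivals' output as given): 75 - 3q_i - (3/2)q_j = 0.
By symmetry each firm produces the same amount; substituting q_j = q_i yields q_i = 75/(9/2) = 50/3.
Total output Q = 100/3, so price P = 121 - (3/2)·(100/3) = 71.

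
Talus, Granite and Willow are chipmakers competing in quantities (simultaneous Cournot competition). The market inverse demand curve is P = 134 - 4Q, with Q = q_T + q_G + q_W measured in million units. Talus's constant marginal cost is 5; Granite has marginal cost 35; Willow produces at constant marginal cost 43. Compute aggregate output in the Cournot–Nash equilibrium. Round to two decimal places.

19.94

Talus's profit: π_T = (134 - 4Q)q_T - (5q_T). Setting ∂π_T/∂q_T = 0: 129 - 8q_T - 4(q_G + q_W) = 0.
Granite's first-order condition: 99 - 8q_G - 4(q_T + q_W) = 0.
Willow's profit: π_W = (134 - 4Q)q_W - (43q_W). Setting ∂π_W/∂q_W = 0: 91 - 8q_W - 4(q_T + q_G) = 0.
Adding the 3 first-order conditions: 319 − 16Q = 0, so Q = 319/16.
Back-substituting: q_T = (129 − 319/4)/4 = 197/16, q_G = (99 − 319/4)/4 = 77/16, q_W = (91 − 319/4)/4 = 45/16.
Total output Q = 197/16 + 77/16 + 45/16 = 319/16.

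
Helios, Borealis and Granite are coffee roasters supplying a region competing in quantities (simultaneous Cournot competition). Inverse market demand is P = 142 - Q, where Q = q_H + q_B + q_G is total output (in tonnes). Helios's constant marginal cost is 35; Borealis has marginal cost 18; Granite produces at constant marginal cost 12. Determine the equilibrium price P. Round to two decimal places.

Helios's profit: π_H = (142 - Q)q_H - (35q_H). Setting ∂π_H/∂q_H = 0: 107 - 2q_H - (q_B + q_G) = 0.
Borealis's first-order condition: 124 - 2q_B - (q_H + q_G) = 0.
Granite's profit: π_G = (142 - Q)q_G - (12q_G). Setting ∂π_G/∂q_G = 0: 130 - 2q_G - (q_H + q_B) = 0.
Adding the 3 first-order conditions: 361 − 4Q = 0, so Q = 361/4.
Back-substituting: q_H = (107 − 361/4) = 67/4, q_B = (124 − 361/4) = 135/4, q_G = (130 − 361/4) = 159/4.
Total output Q = 361/4, so price P = 142 - 361/4 = 207/4.

51.75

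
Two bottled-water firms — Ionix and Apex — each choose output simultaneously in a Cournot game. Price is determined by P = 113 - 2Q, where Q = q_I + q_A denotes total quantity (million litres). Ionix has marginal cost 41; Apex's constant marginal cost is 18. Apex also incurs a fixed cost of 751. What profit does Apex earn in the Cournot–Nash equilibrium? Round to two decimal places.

22.56

Ionix's profit: π_I = (113 - 2Q)q_I - (41q_I). Setting ∂π_I/∂q_I = 0: 72 - 4q_I - 2(q_A) = 0.
Apex's profit: π_A = (113 - 2Q)q_A - (18q_A). Setting ∂π_A/∂q_A = 0: 95 - 4q_A - 2(q_I) = 0.
So q_I = (72 - 2q_A)/4 and q_A = (95 - 2q_I)/4.
Solving the pair: q_I = 49/6, q_A = 59/3.
Price P = 113 - 2·(167/6) = 172/3.
Apex's profit: (172/3 - 18)·(59/3) - 751 = 203/9.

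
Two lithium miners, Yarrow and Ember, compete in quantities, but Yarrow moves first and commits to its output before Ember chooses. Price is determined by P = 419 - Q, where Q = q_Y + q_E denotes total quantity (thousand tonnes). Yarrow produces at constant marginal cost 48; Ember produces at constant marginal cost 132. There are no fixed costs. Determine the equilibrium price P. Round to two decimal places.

161.75

Solve by backward induction. Given q_Y, the follower Ember maximises π_E = (419 - q_Y - q_E)q_E - 132q_E.
Setting the follower's marginal profit to zero, 287 - q_Y - 2q_E = 0, i.e. q_E = (287 - q_Y)/2.
The leader anticipates this reaction. Substituting into P = 419 - Q gives P = 551/2 - (1/2)q_Y, so π_Y = (551/2 - (1/2)q_Y)q_Y - 48q_Y.
The leader's first-order condition 455/2 - q_Y = 0 yields q_Y = 455/2.
Then q_E = (287 - 455/2)/2 = 119/4.
Total output Q = 1029/4, so price P = 419 - 1029/4 = 647/4.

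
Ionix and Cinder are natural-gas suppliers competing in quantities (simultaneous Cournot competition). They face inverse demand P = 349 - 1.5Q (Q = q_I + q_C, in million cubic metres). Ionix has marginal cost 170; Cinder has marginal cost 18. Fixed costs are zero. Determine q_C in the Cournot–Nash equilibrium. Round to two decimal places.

107.33

Ionix's profit: π_I = (349 - 1.5Q)q_I - (170q_I). Setting ∂π_I/∂q_I = 0: 179 - 3q_I - (3/2)(q_C) = 0.
Cinder's first-order condition: 331 - 3q_C - (3/2)(q_I) = 0.
Best responses: q_I = (179 - (3/2)q_C)/3, q_C = (331 - (3/2)q_I)/3.
Solving the pair: q_I = 6, q_C = 322/3.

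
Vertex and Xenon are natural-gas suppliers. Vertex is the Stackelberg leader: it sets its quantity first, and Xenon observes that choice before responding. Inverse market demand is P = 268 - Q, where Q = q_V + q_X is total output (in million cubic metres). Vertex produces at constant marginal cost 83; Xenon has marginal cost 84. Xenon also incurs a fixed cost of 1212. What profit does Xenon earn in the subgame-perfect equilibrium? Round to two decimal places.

858.25

Solve by backward induction. Given q_V, the follower Xenon maximises π_X = (268 - q_V - q_X)q_X - 84q_X.
∂π_X/∂q_X = 184 - q_V - 2q_X = 0 gives the reaction function q_X = (184 - q_V)/2.
Vertex substitutes q_X(q_V) into its own profit: π_V = q_V(268 - q_V - (184 - q_V)/2) - 83q_V = (176 - (1/2)q_V)q_V - 83q_V.
Maximising: ∂π_V/∂q_V = 93 - q_V = 0, giving q_V = 93.
Then q_X = (184 - 93)/2 = 91/2.
Price P = 268 - 277/2 = 259/2.
Xenon's profit: (259/2 - 84)·(91/2) - 1212 = 858.2500.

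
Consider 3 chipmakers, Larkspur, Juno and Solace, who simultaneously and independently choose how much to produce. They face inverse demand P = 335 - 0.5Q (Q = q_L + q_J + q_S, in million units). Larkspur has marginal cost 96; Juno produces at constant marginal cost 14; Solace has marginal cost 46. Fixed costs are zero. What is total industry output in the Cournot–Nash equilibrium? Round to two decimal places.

Larkspur's profit: π_L = (335 - 0.5Q)q_L - (96q_L). Setting ∂π_L/∂q_L = 0: 239 - q_L - (1/2)(q_J + q_S) = 0.
Juno's first-order condition: 321 - q_J - (1/2)(q_L + q_S) = 0.
Solace's profit: π_S = (335 - 0.5Q)q_S - (46q_S). Setting ∂π_S/∂q_S = 0: 289 - q_S - (1/2)(q_L + q_J) = 0.
Adding the 3 conditions: 849 − Q − Q = 0, i.e. Q = 849/2.
Back-substituting: q_L = (239 − 849/4)/(1/2) = 107/2, q_J = (321 − 849/4)/(1/2) = 435/2, q_S = (289 − 849/4)/(1/2) = 307/2.
Total output Q = 107/2 + 435/2 + 307/2 = 849/2.

424.50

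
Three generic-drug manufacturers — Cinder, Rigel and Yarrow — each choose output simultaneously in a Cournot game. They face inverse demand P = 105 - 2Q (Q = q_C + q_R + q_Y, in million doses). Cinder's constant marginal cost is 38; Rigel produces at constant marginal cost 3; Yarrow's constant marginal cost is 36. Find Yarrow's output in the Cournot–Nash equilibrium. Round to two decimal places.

Cinder's profit: π_C = (105 - 2Q)q_C - (38q_C). Setting ∂π_C/∂q_C = 0: 67 - 4q_C - 2(q_R + q_Y) = 0.
Rigel's first-order condition: 102 - 4q_R - 2(q_C + q_Y) = 0.
Yarrow's profit: π_Y = (105 - 2Q)q_Y - (36q_Y). Setting ∂π_Y/∂q_Y = 0: 69 - 4q_Y - 2(q_C + q_R) = 0.
Adding the 3 first-order conditions: 238 − 8Q = 0, so Q = 119/4.
Back-substituting: q_C = (67 − 119/2)/2 = 15/4, q_R = (102 − 119/2)/2 = 85/4, q_Y = (69 − 119/2)/2 = 19/4.

4.75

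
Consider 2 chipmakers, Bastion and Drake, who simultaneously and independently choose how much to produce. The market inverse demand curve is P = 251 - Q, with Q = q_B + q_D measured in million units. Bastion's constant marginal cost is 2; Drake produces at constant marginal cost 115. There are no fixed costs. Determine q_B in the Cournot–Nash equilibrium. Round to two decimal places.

Bastion's profit: π_B = (251 - Q)q_B - (2q_B). Setting ∂π_B/∂q_B = 0: 249 - 2q_B - (q_D) = 0.
Drake's first-order condition: 136 - 2q_D - (q_B) = 0.
So q_B = (249 - q_D)/2 and q_D = (136 - q_B)/2.
Solving the pair: q_B = 362/3, q_D = 23/3.

120.67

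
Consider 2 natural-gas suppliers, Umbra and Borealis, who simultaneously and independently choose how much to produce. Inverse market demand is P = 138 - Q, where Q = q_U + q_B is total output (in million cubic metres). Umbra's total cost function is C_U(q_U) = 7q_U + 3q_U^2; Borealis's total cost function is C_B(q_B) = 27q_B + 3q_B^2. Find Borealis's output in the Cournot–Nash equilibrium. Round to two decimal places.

Umbra's profit: π_U = (138 - Q)q_U - (7q_U + 3q_U²). Setting ∂π_U/∂q_U = 0: 131 - 8q_U - (q_B) = 0.
Borealis's first-order condition: 111 - 8q_B - (q_U) = 0.
So q_U = (131 - q_B)/8 and q_B = (111 - q_U)/8.
Solving the pair: q_U = 937/63, q_B = 757/63.

12.02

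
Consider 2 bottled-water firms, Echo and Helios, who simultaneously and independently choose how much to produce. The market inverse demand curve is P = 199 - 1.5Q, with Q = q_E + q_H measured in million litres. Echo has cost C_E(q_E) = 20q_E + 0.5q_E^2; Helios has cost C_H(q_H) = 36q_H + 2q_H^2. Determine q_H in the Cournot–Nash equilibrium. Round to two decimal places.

Echo's profit: π_E = (199 - 1.5Q)q_E - (20q_E + (1/2)q_E²). Setting ∂π_E/∂q_E = 0: 179 - 4q_E - (3/2)(q_H) = 0.
Helios's first-order condition: 163 - 7q_H - (3/2)(q_E) = 0.
So q_E = (179 - (3/2)q_H)/4 and q_H = (163 - (3/2)q_E)/7.
Substituting one into the other gives q_E = 39.1650 and q_H = 1534/103.

14.89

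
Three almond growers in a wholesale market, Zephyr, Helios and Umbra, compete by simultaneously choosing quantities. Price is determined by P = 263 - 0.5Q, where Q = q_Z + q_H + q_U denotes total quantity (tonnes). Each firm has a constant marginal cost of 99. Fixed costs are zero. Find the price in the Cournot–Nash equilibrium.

Each firm earns π_i = (263 - 0.5Q)q_i - 99q_i.
First-order condition (treating rivals' output as given): 164 - q_i - (1/2)·Σ_{j≠i} q_j = 0.
By symmetry each firm produces the same amount; substituting Σ_{j≠i} q_j = 2q_i yields q_i = 164/2 = 82.
Total output Q = 246, so price P = 263 - (1/2)·246 = 140.

140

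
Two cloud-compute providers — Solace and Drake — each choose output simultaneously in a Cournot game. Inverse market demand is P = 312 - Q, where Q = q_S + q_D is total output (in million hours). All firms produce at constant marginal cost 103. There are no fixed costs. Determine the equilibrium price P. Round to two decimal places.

A representative firm's profit is π_i = q_i(312 - Q) - 103q_i.
Setting ∂π_i/∂q_i = 0 with rivals' quantities fixed: 209 - 2q_i - q_j = 0.
By symmetry each firm produces the same amount; substituting q_j = q_i yields q_i = 209/3.
Total output Q = 418/3, so price P = 312 - 418/3 = 518/3.

172.67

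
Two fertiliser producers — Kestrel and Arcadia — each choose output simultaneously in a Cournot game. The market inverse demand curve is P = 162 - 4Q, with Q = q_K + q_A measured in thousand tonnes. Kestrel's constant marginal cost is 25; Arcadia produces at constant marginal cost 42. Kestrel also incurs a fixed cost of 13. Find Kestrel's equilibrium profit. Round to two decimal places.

Kestrel's profit: π_K = (162 - 4Q)q_K - (25q_K). Setting ∂π_K/∂q_K = 0: 137 - 8q_K - 4(q_A) = 0.
Arcadia's first-order condition: 120 - 8q_A - 4(q_K) = 0.
Rearranging gives the reaction functions q_K = (137 - 4q_A)/8 and q_A = (120 - 4q_K)/8.
Solving the pair: q_K = 77/6, q_A = 103/12.
Price P = 162 - 4·(257/12) = 229/3.
Kestrel's profit: (229/3 - 25)·(77/6) - 13 = 645.7778.

645.78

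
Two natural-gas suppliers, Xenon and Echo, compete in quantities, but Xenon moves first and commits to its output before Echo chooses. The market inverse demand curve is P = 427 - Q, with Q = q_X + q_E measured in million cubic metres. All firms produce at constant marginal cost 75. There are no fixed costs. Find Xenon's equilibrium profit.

15488

Solve by backward induction. Given q_X, the follower Echo maximises π_E = (427 - q_X - q_E)q_E - 75q_E.
Follower FOC: 352 - q_X - 2q_E = 0, so q_E(q_X) = (352 - q_X)/2.
The leader anticipates this reaction. Substituting into P = 427 - Q gives P = 251 - (1/2)q_X, so π_X = (251 - (1/2)q_X)q_X - 75q_X.
Maximising: ∂π_X/∂q_X = 176 - q_X = 0, giving q_X = 176.
Then q_E = (352 - 176)/2 = 88.
Price P = 427 - 264 = 163.
Xenon's profit: (163 - 75)·176 = 15488.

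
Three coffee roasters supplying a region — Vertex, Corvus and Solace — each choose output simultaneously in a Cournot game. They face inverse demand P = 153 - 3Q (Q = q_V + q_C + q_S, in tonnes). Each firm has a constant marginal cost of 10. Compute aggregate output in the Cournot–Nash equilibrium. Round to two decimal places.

35.75

A representative firm's profit is π_i = q_i(153 - 3Q) - 10q_i.
Setting ∂π_i/∂q_i = 0 with rivals' quantities fixed: 143 - 6q_i - 3·Σ_{j≠i} q_j = 0.
With identical firms every q_j equals q_i, so Σ_{j≠i} q_j = 2q_i and 143 = 12q_i, giving q_i = 143/12.
Total output Q = 143/12 + 143/12 + 143/12 = 143/4.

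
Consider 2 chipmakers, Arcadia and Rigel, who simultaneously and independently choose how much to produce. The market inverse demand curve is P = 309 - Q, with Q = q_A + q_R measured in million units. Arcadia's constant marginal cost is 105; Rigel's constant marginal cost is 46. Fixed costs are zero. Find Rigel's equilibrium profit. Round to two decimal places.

11520.44

Arcadia's profit: π_A = (309 - Q)q_A - (105q_A). Setting ∂π_A/∂q_A = 0: 204 - 2q_A - (q_R) = 0.
Rigel's profit: π_R = (309 - Q)q_R - (46q_R). Setting ∂π_R/∂q_R = 0: 263 - 2q_R - (q_A) = 0.
Best responses: q_A = (204 - q_R)/2, q_R = (263 - q_A)/2.
Substituting one into the other gives q_A = 145/3 and q_R = 322/3.
Price P = 309 - 467/3 = 460/3.
Rigel's profit: (460/3 - 46)·(322/3) = 11520.4444.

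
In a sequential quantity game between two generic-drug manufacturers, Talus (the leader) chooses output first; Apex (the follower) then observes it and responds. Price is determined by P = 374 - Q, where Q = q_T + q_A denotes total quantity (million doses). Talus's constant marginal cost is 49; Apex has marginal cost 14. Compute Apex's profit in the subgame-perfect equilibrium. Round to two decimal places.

11556.25

Solve by backward induction. Given q_T, the follower Apex maximises π_A = (374 - q_T - q_A)q_A - 14q_A.
∂π_A/∂q_A = 360 - q_T - 2q_A = 0 gives the reaction function q_A = (360 - q_T)/2.
Talus substitutes q_A(q_T) into its own profit: π_T = q_T(374 - q_T - (360 - q_T)/2) - 49q_T = (194 - (1/2)q_T)q_T - 49q_T.
The leader's first-order condition 145 - q_T = 0 yields q_T = 145.
Then q_A = (360 - 145)/2 = 215/2.
Price P = 374 - 505/2 = 243/2.
Apex's profit: (243/2 - 14)·(215/2) = 11556.2500.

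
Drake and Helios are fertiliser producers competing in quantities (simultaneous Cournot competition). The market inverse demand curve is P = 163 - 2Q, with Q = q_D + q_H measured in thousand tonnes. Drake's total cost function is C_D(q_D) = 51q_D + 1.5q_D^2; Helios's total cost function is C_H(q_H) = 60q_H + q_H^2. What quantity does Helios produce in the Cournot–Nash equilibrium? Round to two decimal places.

13.08

Drake's profit: π_D = (163 - 2Q)q_D - (51q_D + (3/2)q_D²). Setting ∂π_D/∂q_D = 0: 112 - 7q_D - 2(q_H) = 0.
Helios's profit: π_H = (163 - 2Q)q_H - (60q_H + q_H²). Setting ∂π_H/∂q_H = 0: 103 - 6q_H - 2(q_D) = 0.
Rearranging gives the reaction functions q_D = (112 - 2q_H)/7 and q_H = (103 - 2q_D)/6.
Substituting one into the other gives q_D = 233/19 and q_H = 497/38.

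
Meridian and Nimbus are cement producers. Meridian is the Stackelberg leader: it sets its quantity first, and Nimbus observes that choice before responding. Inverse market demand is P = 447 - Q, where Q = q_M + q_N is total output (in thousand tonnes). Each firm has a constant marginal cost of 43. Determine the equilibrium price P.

144

The follower Nimbus best-responds to any q_M: π_N = (447 - Q)q_N - 43q_N.
∂π_N/∂q_N = 404 - q_M - 2q_N = 0 gives the reaction function q_N = (404 - q_M)/2.
The leader anticipates this reaction. Substituting into P = 447 - Q gives P = 245 - (1/2)q_M, so π_M = (245 - (1/2)q_M)q_M - 43q_M.
The leader's first-order condition 202 - q_M = 0 yields q_M = 202.
Then q_N = (404 - 202)/2 = 101.
Total output Q = 303, so price P = 447 - 303 = 144.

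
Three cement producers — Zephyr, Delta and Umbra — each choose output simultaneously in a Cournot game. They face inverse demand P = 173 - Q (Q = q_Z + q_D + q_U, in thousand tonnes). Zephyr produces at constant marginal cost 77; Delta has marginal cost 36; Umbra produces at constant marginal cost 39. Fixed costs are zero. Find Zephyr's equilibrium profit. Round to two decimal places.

18.06

Zephyr's profit: π_Z = (173 - Q)q_Z - (77q_Z). Setting ∂π_Z/∂q_Z = 0: 96 - 2q_Z - (q_D + q_U) = 0.
Delta's first-order condition: 137 - 2q_D - (q_Z + q_U) = 0.
Umbra's first-order condition: 134 - 2q_U - (q_Z + q_D) = 0.
Adding the 3 first-order conditions: 367 − 4Q = 0, so Q = 367/4.
Back-substituting: q_Z = (96 − 367/4) = 17/4, q_D = (137 − 367/4) = 181/4, q_U = (134 − 367/4) = 169/4.
Price P = 173 - 367/4 = 325/4.
Zephyr's profit: (325/4 - 77)·(17/4) = 289/16.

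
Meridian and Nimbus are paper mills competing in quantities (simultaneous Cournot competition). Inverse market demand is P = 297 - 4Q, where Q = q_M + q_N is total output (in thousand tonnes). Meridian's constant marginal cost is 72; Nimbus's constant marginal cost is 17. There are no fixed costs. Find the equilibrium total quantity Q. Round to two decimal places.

42.08

Meridian's profit: π_M = (297 - 4Q)q_M - (72q_M). Setting ∂π_M/∂q_M = 0: 225 - 8q_M - 4(q_N) = 0.
Nimbus's profit: π_N = (297 - 4Q)q_N - (17q_N). Setting ∂π_N/∂q_N = 0: 280 - 8q_N - 4(q_M) = 0.
Rearranging gives the reaction functions q_M = (225 - 4q_N)/8 and q_N = (280 - 4q_M)/8.
Substituting one into the other gives q_M = 85/6 and q_N = 335/12.
Total output Q = 85/6 + 335/12 = 505/12.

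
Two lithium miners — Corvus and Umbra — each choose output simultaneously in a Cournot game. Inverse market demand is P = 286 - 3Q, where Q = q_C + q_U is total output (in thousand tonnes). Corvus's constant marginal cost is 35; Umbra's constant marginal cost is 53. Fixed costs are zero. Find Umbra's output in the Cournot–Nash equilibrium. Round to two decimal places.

23.89

Corvus's profit: π_C = (286 - 3Q)q_C - (35q_C). Setting ∂π_C/∂q_C = 0: 251 - 6q_C - 3(q_U) = 0.
Umbra's first-order condition: 233 - 6q_U - 3(q_C) = 0.
Best responses: q_C = (251 - 3q_U)/6, q_U = (233 - 3q_C)/6.
Solving the pair: q_C = 269/9, q_U = 215/9.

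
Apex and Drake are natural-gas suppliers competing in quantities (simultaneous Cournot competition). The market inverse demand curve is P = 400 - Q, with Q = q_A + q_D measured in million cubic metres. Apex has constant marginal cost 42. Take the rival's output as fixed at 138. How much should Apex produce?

With the rival's output fixed at 138, Apex's profit is π_A = (400 - 138 - q_A)q_A - (42q_A) = (262 - q_A)q_A - (42q_A).
∂π_A/∂q_A = 220 - 2q_A = 0, so q_A = 110.

110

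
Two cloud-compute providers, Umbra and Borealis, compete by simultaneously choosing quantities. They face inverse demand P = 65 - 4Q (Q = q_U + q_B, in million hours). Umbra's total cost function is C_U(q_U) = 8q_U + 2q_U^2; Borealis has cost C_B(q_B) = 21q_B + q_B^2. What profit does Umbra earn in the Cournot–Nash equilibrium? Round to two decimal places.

86.11

Umbra's profit: π_U = (65 - 4Q)q_U - (8q_U + 2q_U²). Setting ∂π_U/∂q_U = 0: 57 - 12q_U - 4(q_B) = 0.
Borealis's profit: π_B = (65 - 4Q)q_B - (21q_B + q_B²). Setting ∂π_B/∂q_B = 0: 44 - 10q_B - 4(q_U) = 0.
So q_U = (57 - 4q_B)/12 and q_B = (44 - 4q_U)/10.
Solving the pair: q_U = 197/52, q_B = 75/26.
Price P = 65 - 4·(347/52) = 498/13.
Umbra's profit: (498/13)·(197/52) - 8·(197/52) - 2(197/52)² = 86.1146.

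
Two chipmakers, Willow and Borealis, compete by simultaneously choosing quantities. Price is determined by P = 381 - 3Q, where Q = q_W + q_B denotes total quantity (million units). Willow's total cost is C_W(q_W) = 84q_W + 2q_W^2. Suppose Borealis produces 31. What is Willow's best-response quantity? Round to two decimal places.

20.40

With the rival's output fixed at 31, Willow's profit is π_W = (381 - 3·31 - 3q_W)q_W - (84q_W + 2q_W²) = (288 - 3q_W)q_W - (84q_W + 2q_W²).
∂π_W/∂q_W = 204 - 10q_W = 0, so q_W = 102/5.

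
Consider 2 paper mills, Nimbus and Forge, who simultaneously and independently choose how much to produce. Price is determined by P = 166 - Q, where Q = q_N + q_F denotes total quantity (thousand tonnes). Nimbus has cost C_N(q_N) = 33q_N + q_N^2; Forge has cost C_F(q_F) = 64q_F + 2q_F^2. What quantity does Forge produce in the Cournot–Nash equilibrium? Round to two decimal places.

11.96

Nimbus's profit: π_N = (166 - Q)q_N - (33q_N + q_N²). Setting ∂π_N/∂q_N = 0: 133 - 4q_N - (q_F) = 0.
Forge's profit: π_F = (166 - Q)q_F - (64q_F + 2q_F²). Setting ∂π_F/∂q_F = 0: 102 - 6q_F - (q_N) = 0.
Best responses: q_N = (133 - q_F)/4, q_F = (102 - q_N)/6.
Substituting one into the other gives q_N = 696/23 and q_F = 275/23.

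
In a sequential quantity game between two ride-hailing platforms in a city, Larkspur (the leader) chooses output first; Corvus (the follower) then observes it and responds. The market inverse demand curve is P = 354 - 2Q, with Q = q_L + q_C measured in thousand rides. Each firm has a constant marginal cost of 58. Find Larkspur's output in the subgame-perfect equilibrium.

Solve by backward induction. Given q_L, the follower Corvus maximises π_C = (354 - 2q_L - 2q_C)q_C - 58q_C.
Follower FOC: 296 - 2q_L - 4q_C = 0, so q_C(q_L) = (296 - 2q_L)/4.
The leader anticipates this reaction. Substituting into P = 354 - 2Q gives P = 206 - q_L, so π_L = (206 - q_L)q_L - 58q_L.
Maximising: ∂π_L/∂q_L = 148 - 2q_L = 0, giving q_L = 74.
Then q_C = (296 - 2·74)/4 = 37.

74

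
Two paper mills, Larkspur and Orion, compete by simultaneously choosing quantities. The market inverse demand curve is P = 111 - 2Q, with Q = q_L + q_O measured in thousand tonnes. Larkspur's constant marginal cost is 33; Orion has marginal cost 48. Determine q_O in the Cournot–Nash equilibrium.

8

Larkspur's profit: π_L = (111 - 2Q)q_L - (33q_L). Setting ∂π_L/∂q_L = 0: 78 - 4q_L - 2(q_O) = 0.
Orion's profit: π_O = (111 - 2Q)q_O - (48q_O). Setting ∂π_O/∂q_O = 0: 63 - 4q_O - 2(q_L) = 0.
Best responses: q_L = (78 - 2q_O)/4, q_O = (63 - 2q_L)/4.
Solving the pair: q_L = 31/2, q_O = 8.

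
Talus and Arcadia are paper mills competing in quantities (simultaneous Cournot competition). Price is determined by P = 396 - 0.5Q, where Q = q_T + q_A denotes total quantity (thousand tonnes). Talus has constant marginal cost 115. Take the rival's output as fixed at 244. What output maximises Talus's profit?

159

With the rival's output fixed at 244, Talus's profit is π_T = (396 - (1/2)·244 - (1/2)q_T)q_T - (115q_T) = (274 - (1/2)q_T)q_T - (115q_T).
∂π_T/∂q_T = 159 - q_T = 0, so q_T = 159.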